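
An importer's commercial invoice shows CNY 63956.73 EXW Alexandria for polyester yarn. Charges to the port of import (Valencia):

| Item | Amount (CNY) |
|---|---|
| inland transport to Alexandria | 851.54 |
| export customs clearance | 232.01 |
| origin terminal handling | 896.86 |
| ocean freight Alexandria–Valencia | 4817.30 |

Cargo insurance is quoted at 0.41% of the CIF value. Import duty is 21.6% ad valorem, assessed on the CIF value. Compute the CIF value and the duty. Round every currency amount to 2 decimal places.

Let C be the CIF value. C = EXW price + pre-shipment costs + freight + 0.41% × C
C − 0.41% × C = 63956.73 + 851.54 + 232.01 + 896.86 + 4817.30
0.9959 × C = 70754.44
C = 70754.44 / 0.9959 = 71045.73
Insurance premium = 0.41% × 71045.73 = 291.29
Import duty = 71045.73 × 21.6% = 15345.88

CIF value: CNY 71045.73; import duty: CNY 15345.88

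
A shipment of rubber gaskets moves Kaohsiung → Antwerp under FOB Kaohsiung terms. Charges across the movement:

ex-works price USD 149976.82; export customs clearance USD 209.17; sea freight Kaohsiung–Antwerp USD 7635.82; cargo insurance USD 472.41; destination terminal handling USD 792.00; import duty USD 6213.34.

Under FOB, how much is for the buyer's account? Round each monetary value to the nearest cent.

FOB: the seller bears costs until goods are on board at the origin port; the buyer bears freight, insurance and all costs thereafter.
Seller's account: goods 149976.82 + export clearance 209.17 = 150185.99
Buyer's account: freight 7635.82 + insurance 472.41 + destination terminal 792.00 + duty 6213.34 = 15113.57

Buyer's account: USD 15113.57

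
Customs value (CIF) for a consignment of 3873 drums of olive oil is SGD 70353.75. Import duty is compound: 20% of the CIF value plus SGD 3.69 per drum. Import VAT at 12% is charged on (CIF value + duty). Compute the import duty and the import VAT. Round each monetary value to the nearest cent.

Import duty: SGD 28362.12; import VAT: SGD 11845.90

Ad valorem component: 70353.75 × 20% = 14070.75
Specific component: 3873 × 3.69 = 14291.37
Import duty = 14070.75 + 14291.37 = 28362.12
VAT base = CIF + duty = 70353.75 + 28362.12 = 98715.87
Import VAT = 98715.87 × 12% = 11845.90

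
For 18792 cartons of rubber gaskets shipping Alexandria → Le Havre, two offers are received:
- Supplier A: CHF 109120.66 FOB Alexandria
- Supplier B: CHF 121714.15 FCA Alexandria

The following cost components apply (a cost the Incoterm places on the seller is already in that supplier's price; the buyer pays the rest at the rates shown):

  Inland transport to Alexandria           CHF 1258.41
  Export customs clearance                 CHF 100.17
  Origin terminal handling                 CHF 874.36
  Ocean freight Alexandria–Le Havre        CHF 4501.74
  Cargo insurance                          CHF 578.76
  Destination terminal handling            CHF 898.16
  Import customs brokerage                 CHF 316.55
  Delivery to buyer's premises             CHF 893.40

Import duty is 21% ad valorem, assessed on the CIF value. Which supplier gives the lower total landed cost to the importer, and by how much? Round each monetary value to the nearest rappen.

Supplier A is cheaper by CHF 16296.10

Supplier A (FOB):
CIF value = FOB price + freight + insurance = 109120.66 + 4501.74 + 578.76 = 114201.16
Import duty = 114201.16 × 21% = 23982.24
Buyer bears (A): 4501.74 + 578.76 + 898.16 + 316.55 + 893.40 = 7188.61
Landed cost (A) = invoice 109120.66 + 7188.61 + duty 23982.24 = 140291.51
Supplier B (FCA):
CIF value = FCA price + origin terminal + freight + insurance = 121714.15 + 874.36 + 4501.74 + 578.76 = 127669.01
Import duty = 127669.01 × 21% = 26810.49
Buyer bears (B): 874.36 + 4501.74 + 578.76 + 898.16 + 316.55 + 893.40 = 8062.97
Landed cost (B) = invoice 121714.15 + 8062.97 + duty 26810.49 = 156587.61
Difference = |140291.51 − 156587.61| = 16296.10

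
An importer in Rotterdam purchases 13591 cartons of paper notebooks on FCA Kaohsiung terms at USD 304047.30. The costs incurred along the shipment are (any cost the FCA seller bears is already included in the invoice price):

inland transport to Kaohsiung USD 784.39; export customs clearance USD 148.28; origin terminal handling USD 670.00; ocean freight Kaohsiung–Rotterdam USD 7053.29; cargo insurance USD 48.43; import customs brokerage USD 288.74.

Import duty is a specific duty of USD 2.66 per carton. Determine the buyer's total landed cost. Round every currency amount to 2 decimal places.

Total landed cost: USD 348259.82

FCA: the seller delivers export-cleared goods to the carrier; the buyer bears costs from that point.
Already in the invoice (seller's account under FCA): inland to port, export clearance — exclude.
CIF value = FCA price + origin terminal + freight + insurance = 304047.30 + 670.00 + 7053.29 + 48.43 = 311819.02
Import duty = 13591 × 2.66 = 36152.06
Buyer bears: origin terminal 670.00 + freight 7053.29 + insurance 48.43 + brokerage 288.74 + duty 36152.06 = 44212.52
Landed cost = invoice 304047.30 + 44212.52 = 348259.82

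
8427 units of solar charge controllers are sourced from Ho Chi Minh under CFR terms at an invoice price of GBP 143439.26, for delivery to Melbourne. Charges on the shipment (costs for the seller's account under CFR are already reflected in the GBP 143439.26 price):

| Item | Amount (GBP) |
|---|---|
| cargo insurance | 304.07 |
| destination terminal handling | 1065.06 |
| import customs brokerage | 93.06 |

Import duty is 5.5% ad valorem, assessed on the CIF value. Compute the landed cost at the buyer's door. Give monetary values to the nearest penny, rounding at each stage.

CFR: the seller pays costs through ocean freight to the destination port, but not insurance.
CIF value = CFR price + insurance = 143439.26 + 304.07 = 143743.33
Import duty = 143743.33 × 5.5% = 7905.88
Buyer bears: insurance 304.07 + destination terminal 1065.06 + brokerage 93.06 + duty 7905.88 = 9368.07
Landed cost = invoice 143439.26 + 9368.07 = 152807.33

Total landed cost: GBP 152807.33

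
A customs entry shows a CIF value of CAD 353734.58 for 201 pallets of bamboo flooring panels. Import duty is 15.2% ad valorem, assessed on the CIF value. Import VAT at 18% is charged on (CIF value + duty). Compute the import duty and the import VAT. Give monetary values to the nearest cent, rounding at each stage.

Import duty: CAD 53767.66; import VAT: CAD 73350.40

Import duty = 353734.58 × 15.2% = 53767.66
VAT base = CIF + duty = 353734.58 + 53767.66 = 407502.24
Import VAT = 407502.24 × 18% = 73350.40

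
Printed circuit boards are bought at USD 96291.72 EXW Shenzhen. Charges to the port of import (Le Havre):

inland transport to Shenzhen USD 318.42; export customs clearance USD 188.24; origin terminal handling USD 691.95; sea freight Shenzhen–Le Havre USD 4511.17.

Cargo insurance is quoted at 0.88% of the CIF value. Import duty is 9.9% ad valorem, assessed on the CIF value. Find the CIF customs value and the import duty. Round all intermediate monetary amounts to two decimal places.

CIF value: USD 102907.08; import duty: USD 10187.80

Let C be the CIF value. C = EXW price + pre-shipment costs + freight + 0.88% × C
C − 0.88% × C = 96291.72 + 318.42 + 188.24 + 691.95 + 4511.17
0.9912 × C = 102001.50
C = 102001.50 / 0.9912 = 102907.08
Insurance premium = 0.88% × 102907.08 = 905.58
Import duty = 102907.08 × 9.9% = 10187.80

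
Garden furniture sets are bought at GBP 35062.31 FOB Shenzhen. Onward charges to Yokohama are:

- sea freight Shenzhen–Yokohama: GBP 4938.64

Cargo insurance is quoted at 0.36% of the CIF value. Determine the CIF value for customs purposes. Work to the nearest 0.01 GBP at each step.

CIF value: GBP 40145.47

Let C be the CIF value. C = FOB price + freight + 0.36% × C
C − 0.36% × C = 35062.31 + 4938.64
0.9964 × C = 40000.95
C = 40000.95 / 0.9964 = 40145.47
Insurance premium = 0.36% × 40145.47 = 144.52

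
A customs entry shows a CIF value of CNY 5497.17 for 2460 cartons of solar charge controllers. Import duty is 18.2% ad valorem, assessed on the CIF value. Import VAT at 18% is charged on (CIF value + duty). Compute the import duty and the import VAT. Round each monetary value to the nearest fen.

Import duty = 5497.17 × 18.2% = 1000.48
VAT base = CIF + duty = 5497.17 + 1000.48 = 6497.65
Import VAT = 6497.65 × 18% = 1169.58

Import duty: CNY 1000.48; import VAT: CNY 1169.58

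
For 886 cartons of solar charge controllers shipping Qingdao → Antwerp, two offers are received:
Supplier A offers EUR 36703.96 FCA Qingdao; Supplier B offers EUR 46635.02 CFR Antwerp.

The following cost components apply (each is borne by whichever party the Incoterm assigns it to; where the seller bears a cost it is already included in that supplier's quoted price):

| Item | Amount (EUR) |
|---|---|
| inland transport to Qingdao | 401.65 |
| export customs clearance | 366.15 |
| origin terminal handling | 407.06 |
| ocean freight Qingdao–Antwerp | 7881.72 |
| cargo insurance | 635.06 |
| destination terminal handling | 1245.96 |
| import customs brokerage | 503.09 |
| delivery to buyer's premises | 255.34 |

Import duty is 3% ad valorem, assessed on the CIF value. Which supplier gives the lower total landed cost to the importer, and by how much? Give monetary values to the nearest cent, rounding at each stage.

Supplier A (FCA):
CIF value = FCA price + origin terminal + freight + insurance = 36703.96 + 407.06 + 7881.72 + 635.06 = 45627.80
Import duty = 45627.80 × 3% = 1368.83
Buyer bears (A): 407.06 + 7881.72 + 635.06 + 1245.96 + 503.09 + 255.34 = 10928.23
Landed cost (A) = invoice 36703.96 + 10928.23 + duty 1368.83 = 49001.02
Supplier B (CFR):
CIF value = CFR price + insurance = 46635.02 + 635.06 = 47270.08
Import duty = 47270.08 × 3% = 1418.10
Buyer bears (B): 635.06 + 1245.96 + 503.09 + 255.34 = 2639.45
Landed cost (B) = invoice 46635.02 + 2639.45 + duty 1418.10 = 50692.57
Difference = |49001.02 − 50692.57| = 1691.55

Supplier A is cheaper by EUR 1691.55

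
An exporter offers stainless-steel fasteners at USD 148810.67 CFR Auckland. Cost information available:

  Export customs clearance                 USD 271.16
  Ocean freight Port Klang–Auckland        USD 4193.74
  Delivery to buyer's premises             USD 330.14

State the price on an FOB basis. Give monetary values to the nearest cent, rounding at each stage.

Not relevant to the conversion: export clearance — on the seller under both CFR and FOB; already in the CFR price and stays in the FOB price. delivery — on the buyer under both terms; not part of either seller's price.
From CFR to FOB, the seller no longer bears: freight.
FOB price = 148810.67 − 4193.74 = 144616.93

FOB price: USD 144616.93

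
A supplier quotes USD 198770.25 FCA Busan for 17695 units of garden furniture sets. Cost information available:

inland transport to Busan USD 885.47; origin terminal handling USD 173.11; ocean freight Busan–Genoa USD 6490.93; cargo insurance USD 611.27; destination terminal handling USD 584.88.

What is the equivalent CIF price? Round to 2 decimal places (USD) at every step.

CIF price: USD 206045.56

Not relevant to the conversion: inland to port — on the seller under both FCA and CIF; already in the FCA price and stays in the CIF price. destination terminal — on the buyer under both terms; not part of either seller's price.
From FCA to CIF, the seller additionally bears: origin terminal, freight, insurance.
CIF price = 198770.25 + 173.11 + 6490.93 + 611.27 = 206045.56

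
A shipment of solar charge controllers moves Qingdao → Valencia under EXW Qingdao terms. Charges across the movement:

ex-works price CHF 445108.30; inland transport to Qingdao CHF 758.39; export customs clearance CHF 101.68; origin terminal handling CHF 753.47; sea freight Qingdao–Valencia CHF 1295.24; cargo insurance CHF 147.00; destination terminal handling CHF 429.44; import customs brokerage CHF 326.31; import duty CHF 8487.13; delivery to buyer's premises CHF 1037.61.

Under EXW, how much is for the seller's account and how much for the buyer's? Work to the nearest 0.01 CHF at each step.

EXW: the seller makes goods available at their premises; the buyer bears all onward costs.
Seller's account: goods 445108.30 = 445108.30
Buyer's account: inland to port 758.39 + export clearance 101.68 + origin terminal 753.47 + freight 1295.24 + insurance 147.00 + destination terminal 429.44 + brokerage 326.31 + duty 8487.13 + delivery 1037.61 = 13336.27

Seller: CHF 445108.30; buyer: CHF 13336.27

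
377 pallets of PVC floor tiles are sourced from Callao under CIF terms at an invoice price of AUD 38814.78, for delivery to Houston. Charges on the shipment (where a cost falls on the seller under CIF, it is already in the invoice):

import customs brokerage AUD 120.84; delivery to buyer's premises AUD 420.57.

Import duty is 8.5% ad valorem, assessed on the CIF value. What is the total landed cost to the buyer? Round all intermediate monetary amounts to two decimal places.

Total landed cost: AUD 42655.45

CIF: the seller pays costs through ocean freight and marine insurance to the destination port.
The CIF price already equals the CIF value: 38814.78
Import duty = 38814.78 × 8.5% = 3299.26
Buyer bears: brokerage 120.84 + delivery 420.57 + duty 3299.26 = 3840.67
Landed cost = invoice 38814.78 + 3840.67 = 42655.45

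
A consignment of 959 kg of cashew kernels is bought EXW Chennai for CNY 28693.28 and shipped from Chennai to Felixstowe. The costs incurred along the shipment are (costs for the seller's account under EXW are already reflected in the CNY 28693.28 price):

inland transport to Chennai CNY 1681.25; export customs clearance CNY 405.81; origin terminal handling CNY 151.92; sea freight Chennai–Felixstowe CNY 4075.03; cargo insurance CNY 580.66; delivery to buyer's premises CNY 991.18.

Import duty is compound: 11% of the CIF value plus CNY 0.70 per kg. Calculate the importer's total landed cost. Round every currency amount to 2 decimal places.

EXW: the seller makes goods available at their premises; the buyer bears all onward costs.
CIF value = EXW price + inland to port + export clearance + origin terminal + freight + insurance = 28693.28 + 1681.25 + 405.81 + 151.92 + 4075.03 + 580.66 = 35587.95
Ad valorem component: 35587.95 × 11% = 3914.67
Specific component: 959 × 0.70 = 671.30
Import duty = 3914.67 + 671.30 = 4585.97
Buyer bears: inland to port 1681.25 + export clearance 405.81 + origin terminal 151.92 + freight 4075.03 + insurance 580.66 + delivery 991.18 + duty 4585.97 = 12471.82
Landed cost = invoice 28693.28 + 12471.82 = 41165.10

Total landed cost: CNY 41165.10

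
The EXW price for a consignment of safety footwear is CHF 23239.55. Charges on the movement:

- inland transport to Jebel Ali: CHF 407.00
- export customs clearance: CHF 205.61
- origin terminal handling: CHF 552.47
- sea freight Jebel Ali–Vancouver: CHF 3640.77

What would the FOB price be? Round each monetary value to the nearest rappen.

FOB price: CHF 24404.63

Not relevant to the conversion: freight — on the buyer under both terms; not part of either seller's price.
From EXW to FOB, the seller additionally bears: inland to port, export clearance, origin terminal.
FOB price = 23239.55 + 407.00 + 205.61 + 552.47 = 24404.63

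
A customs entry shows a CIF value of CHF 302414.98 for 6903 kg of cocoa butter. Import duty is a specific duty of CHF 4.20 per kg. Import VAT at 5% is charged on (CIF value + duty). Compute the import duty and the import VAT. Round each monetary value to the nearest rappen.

Import duty: CHF 28992.60; import VAT: CHF 16570.38

Import duty = 6903 × 4.20 = 28992.60
VAT base = CIF + duty = 302414.98 + 28992.60 = 331407.58
Import VAT = 331407.58 × 5% = 16570.38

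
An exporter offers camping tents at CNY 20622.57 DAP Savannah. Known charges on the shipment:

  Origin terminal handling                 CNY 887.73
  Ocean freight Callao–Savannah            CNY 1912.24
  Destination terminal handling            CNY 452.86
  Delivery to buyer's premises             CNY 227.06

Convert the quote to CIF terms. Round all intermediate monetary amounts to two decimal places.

CIF price: CNY 19942.65

Not relevant to the conversion: freight, origin terminal — on the seller under both DAP and CIF; already in the DAP price and stays in the CIF price.
From DAP to CIF, the seller no longer bears: destination terminal, delivery.
CIF price = 20622.57 − 452.86 − 227.06 = 19942.65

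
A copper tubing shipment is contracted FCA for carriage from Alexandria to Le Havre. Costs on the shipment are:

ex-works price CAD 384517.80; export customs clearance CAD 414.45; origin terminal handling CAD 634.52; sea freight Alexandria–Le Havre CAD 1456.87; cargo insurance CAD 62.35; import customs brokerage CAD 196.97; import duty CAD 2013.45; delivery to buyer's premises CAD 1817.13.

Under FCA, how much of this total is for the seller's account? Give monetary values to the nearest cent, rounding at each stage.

Seller's account: CAD 384932.25

FCA: the seller delivers export-cleared goods to the carrier; the buyer bears costs from that point.
Seller's account: goods 384517.80 + export clearance 414.45 = 384932.25
Buyer's account: origin terminal 634.52 + freight 1456.87 + insurance 62.35 + brokerage 196.97 + duty 2013.45 + delivery 1817.13 = 6181.29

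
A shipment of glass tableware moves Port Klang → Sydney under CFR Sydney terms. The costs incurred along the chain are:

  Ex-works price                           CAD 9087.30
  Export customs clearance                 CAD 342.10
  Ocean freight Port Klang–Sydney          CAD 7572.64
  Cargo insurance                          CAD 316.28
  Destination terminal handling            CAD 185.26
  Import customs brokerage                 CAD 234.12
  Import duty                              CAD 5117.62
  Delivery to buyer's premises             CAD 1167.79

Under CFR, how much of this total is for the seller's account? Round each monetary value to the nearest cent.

CFR: the seller pays costs through ocean freight to the destination port, but not insurance.
Seller's account: goods 9087.30 + export clearance 342.10 + freight 7572.64 = 17002.04
Buyer's account: insurance 316.28 + destination terminal 185.26 + brokerage 234.12 + duty 5117.62 + delivery 1167.79 = 7021.07

Seller's account: CAD 17002.04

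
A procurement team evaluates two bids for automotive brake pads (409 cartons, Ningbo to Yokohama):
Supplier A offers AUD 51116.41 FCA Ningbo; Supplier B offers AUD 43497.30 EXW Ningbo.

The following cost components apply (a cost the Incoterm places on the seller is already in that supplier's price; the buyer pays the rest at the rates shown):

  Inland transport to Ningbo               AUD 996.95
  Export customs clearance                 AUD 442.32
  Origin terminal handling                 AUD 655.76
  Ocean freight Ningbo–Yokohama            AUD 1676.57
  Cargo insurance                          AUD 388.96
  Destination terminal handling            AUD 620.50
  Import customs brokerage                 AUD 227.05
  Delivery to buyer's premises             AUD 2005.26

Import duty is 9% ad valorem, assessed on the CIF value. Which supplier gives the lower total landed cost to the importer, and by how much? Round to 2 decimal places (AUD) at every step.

Supplier B is cheaper by AUD 6736.02

Supplier A (FCA):
CIF value = FCA price + origin terminal + freight + insurance = 51116.41 + 655.76 + 1676.57 + 388.96 = 53837.70
Import duty = 53837.70 × 9% = 4845.39
Buyer bears (A): 655.76 + 1676.57 + 388.96 + 620.50 + 227.05 + 2005.26 = 5574.10
Landed cost (A) = invoice 51116.41 + 5574.10 + duty 4845.39 = 61535.90
Supplier B (EXW):
CIF value = EXW price + inland to port + export clearance + origin terminal + freight + insurance = 43497.30 + 996.95 + 442.32 + 655.76 + 1676.57 + 388.96 = 47657.86
Import duty = 47657.86 × 9% = 4289.21
Buyer bears (B): 996.95 + 442.32 + 655.76 + 1676.57 + 388.96 + 620.50 + 227.05 + 2005.26 = 7013.37
Landed cost (B) = invoice 43497.30 + 7013.37 + duty 4289.21 = 54799.88
Difference = |61535.90 − 54799.88| = 6736.02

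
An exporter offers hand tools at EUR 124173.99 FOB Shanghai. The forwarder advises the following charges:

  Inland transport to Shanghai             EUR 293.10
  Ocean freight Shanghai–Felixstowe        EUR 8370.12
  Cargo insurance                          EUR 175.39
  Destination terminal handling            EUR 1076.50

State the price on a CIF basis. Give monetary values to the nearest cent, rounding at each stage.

Not relevant to the conversion: inland to port — on the seller under both FOB and CIF; already in the FOB price and stays in the CIF price. destination terminal — on the buyer under both terms; not part of either seller's price.
From FOB to CIF, the seller additionally bears: freight, insurance.
CIF price = 124173.99 + 8370.12 + 175.39 = 132719.50

CIF price: EUR 132719.50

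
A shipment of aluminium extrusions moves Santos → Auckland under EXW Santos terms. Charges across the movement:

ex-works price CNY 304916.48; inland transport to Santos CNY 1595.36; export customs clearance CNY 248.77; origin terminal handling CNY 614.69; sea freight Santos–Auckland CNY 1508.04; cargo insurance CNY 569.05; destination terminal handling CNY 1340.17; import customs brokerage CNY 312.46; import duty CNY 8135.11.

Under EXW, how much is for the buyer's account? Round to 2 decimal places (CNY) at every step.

EXW: the seller makes goods available at their premises; the buyer bears all onward costs.
Seller's account: goods 304916.48 = 304916.48
Buyer's account: inland to port 1595.36 + export clearance 248.77 + origin terminal 614.69 + freight 1508.04 + insurance 569.05 + destination terminal 1340.17 + brokerage 312.46 + duty 8135.11 = 14323.65

Buyer's account: CNY 14323.65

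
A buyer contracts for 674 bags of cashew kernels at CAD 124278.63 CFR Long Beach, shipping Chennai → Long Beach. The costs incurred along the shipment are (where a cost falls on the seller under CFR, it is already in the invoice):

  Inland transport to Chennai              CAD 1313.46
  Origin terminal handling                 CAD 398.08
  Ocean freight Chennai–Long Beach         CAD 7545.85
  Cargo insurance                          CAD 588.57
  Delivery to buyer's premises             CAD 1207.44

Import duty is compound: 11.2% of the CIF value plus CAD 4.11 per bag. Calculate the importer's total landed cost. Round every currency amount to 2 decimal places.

CFR: the seller pays costs through ocean freight to the destination port, but not insurance.
Already in the invoice (seller's account under CFR): inland to port, origin terminal, freight — exclude.
CIF value = CFR price + insurance = 124278.63 + 588.57 = 124867.20
Ad valorem component: 124867.20 × 11.2% = 13985.13
Specific component: 674 × 4.11 = 2770.14
Import duty = 13985.13 + 2770.14 = 16755.27
Buyer bears: insurance 588.57 + delivery 1207.44 + duty 16755.27 = 18551.28
Landed cost = invoice 124278.63 + 18551.28 = 142829.91

Total landed cost: CAD 142829.91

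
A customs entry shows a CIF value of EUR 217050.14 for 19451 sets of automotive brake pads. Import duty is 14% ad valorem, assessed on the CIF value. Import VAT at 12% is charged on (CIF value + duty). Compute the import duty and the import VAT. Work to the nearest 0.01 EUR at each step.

Import duty = 217050.14 × 14% = 30387.02
VAT base = CIF + duty = 217050.14 + 30387.02 = 247437.16
Import VAT = 247437.16 × 12% = 29692.46

Import duty: EUR 30387.02; import VAT: EUR 29692.46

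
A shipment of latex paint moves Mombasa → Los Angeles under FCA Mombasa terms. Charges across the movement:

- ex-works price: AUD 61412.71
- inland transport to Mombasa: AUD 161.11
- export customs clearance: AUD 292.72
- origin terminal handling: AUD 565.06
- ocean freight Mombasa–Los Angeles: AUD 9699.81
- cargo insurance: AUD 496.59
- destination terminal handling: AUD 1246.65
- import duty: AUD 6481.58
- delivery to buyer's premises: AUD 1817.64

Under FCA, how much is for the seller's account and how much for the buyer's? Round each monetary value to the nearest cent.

FCA: the seller delivers export-cleared goods to the carrier; the buyer bears costs from that point.
Seller's account: goods 61412.71 + inland to port 161.11 + export clearance 292.72 = 61866.54
Buyer's account: origin terminal 565.06 + freight 9699.81 + insurance 496.59 + destination terminal 1246.65 + duty 6481.58 + delivery 1817.64 = 20307.33

Seller: AUD 61866.54; buyer: AUD 20307.33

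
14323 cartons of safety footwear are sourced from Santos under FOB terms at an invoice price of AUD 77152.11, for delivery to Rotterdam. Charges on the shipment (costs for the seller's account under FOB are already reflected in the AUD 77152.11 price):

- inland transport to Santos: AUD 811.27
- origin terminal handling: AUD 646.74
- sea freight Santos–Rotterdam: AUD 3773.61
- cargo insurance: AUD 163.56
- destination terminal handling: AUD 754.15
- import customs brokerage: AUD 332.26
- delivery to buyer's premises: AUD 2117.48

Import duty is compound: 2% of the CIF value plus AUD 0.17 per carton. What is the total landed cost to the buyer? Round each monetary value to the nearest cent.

Total landed cost: AUD 88349.87

FOB: the seller bears costs until goods are on board at the origin port; the buyer bears freight, insurance and all costs thereafter.
Already in the invoice (seller's account under FOB): inland to port, origin terminal — exclude.
CIF value = FOB price + freight + insurance = 77152.11 + 3773.61 + 163.56 = 81089.28
Ad valorem component: 81089.28 × 2% = 1621.79
Specific component: 14323 × 0.17 = 2434.91
Import duty = 1621.79 + 2434.91 = 4056.70
Buyer bears: freight 3773.61 + insurance 163.56 + destination terminal 754.15 + brokerage 332.26 + delivery 2117.48 + duty 4056.70 = 11197.76
Landed cost = invoice 77152.11 + 11197.76 = 88349.87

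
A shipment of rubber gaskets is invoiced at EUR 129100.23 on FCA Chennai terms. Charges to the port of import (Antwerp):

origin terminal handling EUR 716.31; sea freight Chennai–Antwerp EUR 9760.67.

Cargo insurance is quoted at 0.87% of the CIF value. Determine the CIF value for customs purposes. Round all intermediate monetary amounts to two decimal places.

Let C be the CIF value. C = FCA price + pre-shipment costs + freight + 0.87% × C
C − 0.87% × C = 129100.23 + 716.31 + 9760.67
0.9913 × C = 139577.21
C = 139577.21 / 0.9913 = 140802.19
Insurance premium = 0.87% × 140802.19 = 1224.98

CIF value: EUR 140802.19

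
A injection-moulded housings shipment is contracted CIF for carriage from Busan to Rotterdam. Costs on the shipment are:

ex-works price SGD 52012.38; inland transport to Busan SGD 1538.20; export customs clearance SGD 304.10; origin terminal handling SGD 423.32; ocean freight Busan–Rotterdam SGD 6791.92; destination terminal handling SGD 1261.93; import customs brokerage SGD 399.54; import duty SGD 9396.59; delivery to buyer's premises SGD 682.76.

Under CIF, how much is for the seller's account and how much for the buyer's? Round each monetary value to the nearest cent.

CIF: the seller pays costs through ocean freight and marine insurance to the destination port.
Seller's account: goods 52012.38 + inland to port 1538.20 + export clearance 304.10 + origin terminal 423.32 + freight 6791.92 = 61069.92
Buyer's account: destination terminal 1261.93 + brokerage 399.54 + duty 9396.59 + delivery 682.76 = 11740.82

Seller: SGD 61069.92; buyer: SGD 11740.82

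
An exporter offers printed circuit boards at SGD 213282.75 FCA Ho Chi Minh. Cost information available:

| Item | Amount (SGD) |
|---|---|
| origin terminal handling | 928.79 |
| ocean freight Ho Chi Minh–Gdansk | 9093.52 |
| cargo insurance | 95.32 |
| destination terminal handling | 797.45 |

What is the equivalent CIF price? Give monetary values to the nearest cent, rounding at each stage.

Not relevant to the conversion: destination terminal — on the buyer under both terms; not part of either seller's price.
From FCA to CIF, the seller additionally bears: origin terminal, freight, insurance.
CIF price = 213282.75 + 928.79 + 9093.52 + 95.32 = 223400.38

CIF price: SGD 223400.38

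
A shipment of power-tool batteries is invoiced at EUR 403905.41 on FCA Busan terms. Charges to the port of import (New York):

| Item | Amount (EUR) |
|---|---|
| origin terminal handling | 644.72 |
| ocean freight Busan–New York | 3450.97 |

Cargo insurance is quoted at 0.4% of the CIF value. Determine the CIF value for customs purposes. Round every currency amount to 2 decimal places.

Let C be the CIF value. C = FCA price + pre-shipment costs + freight + 0.4% × C
C − 0.4% × C = 403905.41 + 644.72 + 3450.97
0.996 × C = 408001.10
C = 408001.10 / 0.996 = 409639.66
Insurance premium = 0.4% × 409639.66 = 1638.56

CIF value: EUR 409639.66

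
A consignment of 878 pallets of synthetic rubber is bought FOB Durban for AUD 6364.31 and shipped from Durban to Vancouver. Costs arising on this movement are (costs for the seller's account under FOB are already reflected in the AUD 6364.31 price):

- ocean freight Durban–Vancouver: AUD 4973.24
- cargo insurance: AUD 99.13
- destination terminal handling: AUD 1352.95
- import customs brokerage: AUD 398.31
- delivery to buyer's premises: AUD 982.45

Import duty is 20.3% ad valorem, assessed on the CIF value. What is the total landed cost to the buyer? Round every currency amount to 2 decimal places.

Total landed cost: AUD 16492.04

FOB: the seller bears costs until goods are on board at the origin port; the buyer bears freight, insurance and all costs thereafter.
CIF value = FOB price + freight + insurance = 6364.31 + 4973.24 + 99.13 = 11436.68
Import duty = 11436.68 × 20.3% = 2321.65
Buyer bears: freight 4973.24 + insurance 99.13 + destination terminal 1352.95 + brokerage 398.31 + delivery 982.45 + duty 2321.65 = 10127.73
Landed cost = invoice 6364.31 + 10127.73 = 16492.04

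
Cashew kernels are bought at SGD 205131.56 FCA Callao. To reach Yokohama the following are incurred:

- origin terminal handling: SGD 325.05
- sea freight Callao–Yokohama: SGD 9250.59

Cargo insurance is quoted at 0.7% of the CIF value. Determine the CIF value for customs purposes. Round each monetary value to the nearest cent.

CIF value: SGD 216220.75

Let C be the CIF value. C = FCA price + pre-shipment costs + freight + 0.7% × C
C − 0.7% × C = 205131.56 + 325.05 + 9250.59
0.993 × C = 214707.20
C = 214707.20 / 0.993 = 216220.75
Insurance premium = 0.7% × 216220.75 = 1513.55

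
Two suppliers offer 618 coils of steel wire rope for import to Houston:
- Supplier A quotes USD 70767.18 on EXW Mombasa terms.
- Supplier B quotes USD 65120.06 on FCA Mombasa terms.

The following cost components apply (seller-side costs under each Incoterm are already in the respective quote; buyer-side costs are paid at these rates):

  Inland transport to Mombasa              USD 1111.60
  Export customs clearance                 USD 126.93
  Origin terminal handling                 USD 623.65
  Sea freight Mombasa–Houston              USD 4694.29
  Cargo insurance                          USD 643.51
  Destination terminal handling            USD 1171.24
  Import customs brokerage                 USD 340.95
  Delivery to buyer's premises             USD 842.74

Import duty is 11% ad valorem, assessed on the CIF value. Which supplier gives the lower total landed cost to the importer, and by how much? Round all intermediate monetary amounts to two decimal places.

Supplier B is cheaper by USD 7643.07

Supplier A (EXW):
CIF value = EXW price + inland to port + export clearance + origin terminal + freight + insurance = 70767.18 + 1111.60 + 126.93 + 623.65 + 4694.29 + 643.51 = 77967.16
Import duty = 77967.16 × 11% = 8576.39
Buyer bears (A): 1111.60 + 126.93 + 623.65 + 4694.29 + 643.51 + 1171.24 + 340.95 + 842.74 = 9554.91
Landed cost (A) = invoice 70767.18 + 9554.91 + duty 8576.39 = 88898.48
Supplier B (FCA):
CIF value = FCA price + origin terminal + freight + insurance = 65120.06 + 623.65 + 4694.29 + 643.51 = 71081.51
Import duty = 71081.51 × 11% = 7818.97
Buyer bears (B): 623.65 + 4694.29 + 643.51 + 1171.24 + 340.95 + 842.74 = 8316.38
Landed cost (B) = invoice 65120.06 + 8316.38 + duty 7818.97 = 81255.41
Difference = |88898.48 − 81255.41| = 7643.07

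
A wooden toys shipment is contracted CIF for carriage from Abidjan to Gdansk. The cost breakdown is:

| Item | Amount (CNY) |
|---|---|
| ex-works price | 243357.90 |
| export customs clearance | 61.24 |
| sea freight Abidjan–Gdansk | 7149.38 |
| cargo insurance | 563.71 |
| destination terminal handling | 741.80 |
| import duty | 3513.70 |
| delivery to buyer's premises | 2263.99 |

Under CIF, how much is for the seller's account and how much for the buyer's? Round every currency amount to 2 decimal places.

CIF: the seller pays costs through ocean freight and marine insurance to the destination port.
Seller's account: goods 243357.90 + export clearance 61.24 + freight 7149.38 + insurance 563.71 = 251132.23
Buyer's account: destination terminal 741.80 + duty 3513.70 + delivery 2263.99 = 6519.49

Seller: CNY 251132.23; buyer: CNY 6519.49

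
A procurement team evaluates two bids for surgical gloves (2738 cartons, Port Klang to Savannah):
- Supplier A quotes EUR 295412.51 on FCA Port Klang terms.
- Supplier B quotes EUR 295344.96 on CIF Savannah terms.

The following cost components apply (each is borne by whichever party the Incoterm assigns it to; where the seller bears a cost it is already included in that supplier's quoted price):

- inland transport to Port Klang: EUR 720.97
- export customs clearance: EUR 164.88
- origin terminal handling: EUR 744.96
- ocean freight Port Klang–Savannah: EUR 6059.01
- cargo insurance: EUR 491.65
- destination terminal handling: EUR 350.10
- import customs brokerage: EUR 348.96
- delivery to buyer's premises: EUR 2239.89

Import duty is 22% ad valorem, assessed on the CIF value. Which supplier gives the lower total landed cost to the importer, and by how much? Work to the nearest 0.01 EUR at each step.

Supplier A (FCA):
CIF value = FCA price + origin terminal + freight + insurance = 295412.51 + 744.96 + 6059.01 + 491.65 = 302708.13
Import duty = 302708.13 × 22% = 66595.79
Buyer bears (A): 744.96 + 6059.01 + 491.65 + 350.10 + 348.96 + 2239.89 = 10234.57
Landed cost (A) = invoice 295412.51 + 10234.57 + duty 66595.79 = 372242.87
Supplier B (CIF):
The CIF price already equals the CIF value: 295344.96
Import duty = 295344.96 × 22% = 64975.89
Buyer bears (B): 350.10 + 348.96 + 2239.89 = 2938.95
Landed cost (B) = invoice 295344.96 + 2938.95 + duty 64975.89 = 363259.80
Difference = |372242.87 − 363259.80| = 8983.07

Supplier B is cheaper by EUR 8983.07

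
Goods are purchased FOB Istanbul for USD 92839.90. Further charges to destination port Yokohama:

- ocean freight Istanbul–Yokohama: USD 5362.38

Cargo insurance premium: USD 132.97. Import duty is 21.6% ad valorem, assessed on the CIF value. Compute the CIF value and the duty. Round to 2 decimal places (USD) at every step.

CIF = FOB price + freight + insurance
CIF = 92839.90 + 5362.38 + 132.97 = 98335.25
Import duty = 98335.25 × 21.6% = 21240.41

CIF value: USD 98335.25; import duty: USD 21240.41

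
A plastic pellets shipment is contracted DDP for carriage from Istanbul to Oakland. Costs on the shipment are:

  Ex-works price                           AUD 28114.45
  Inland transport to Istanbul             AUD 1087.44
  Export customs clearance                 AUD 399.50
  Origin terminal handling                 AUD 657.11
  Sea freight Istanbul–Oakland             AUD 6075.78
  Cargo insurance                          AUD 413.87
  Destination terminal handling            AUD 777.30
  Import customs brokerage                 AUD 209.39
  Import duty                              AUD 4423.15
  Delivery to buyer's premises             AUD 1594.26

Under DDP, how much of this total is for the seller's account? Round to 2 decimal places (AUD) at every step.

DDP: the seller bears all costs including import duty.
Seller's account: goods 28114.45 + inland to port 1087.44 + export clearance 399.50 + origin terminal 657.11 + freight 6075.78 + insurance 413.87 + destination terminal 777.30 + brokerage 209.39 + duty 4423.15 + delivery 1594.26 = 43752.25
Buyer's account: 0.00

Seller's account: AUD 43752.25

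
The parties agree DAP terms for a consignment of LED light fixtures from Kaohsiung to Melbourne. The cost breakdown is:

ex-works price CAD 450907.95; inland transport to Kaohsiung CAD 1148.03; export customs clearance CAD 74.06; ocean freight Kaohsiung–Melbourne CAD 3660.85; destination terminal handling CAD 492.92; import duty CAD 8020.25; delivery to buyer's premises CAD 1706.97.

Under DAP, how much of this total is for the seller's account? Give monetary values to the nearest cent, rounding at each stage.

DAP: the seller bears all costs to the named destination except import duty and clearance.
Seller's account: goods 450907.95 + inland to port 1148.03 + export clearance 74.06 + freight 3660.85 + destination terminal 492.92 + delivery 1706.97 = 457990.78
Buyer's account: duty 8020.25 = 8020.25

Seller's account: CAD 457990.78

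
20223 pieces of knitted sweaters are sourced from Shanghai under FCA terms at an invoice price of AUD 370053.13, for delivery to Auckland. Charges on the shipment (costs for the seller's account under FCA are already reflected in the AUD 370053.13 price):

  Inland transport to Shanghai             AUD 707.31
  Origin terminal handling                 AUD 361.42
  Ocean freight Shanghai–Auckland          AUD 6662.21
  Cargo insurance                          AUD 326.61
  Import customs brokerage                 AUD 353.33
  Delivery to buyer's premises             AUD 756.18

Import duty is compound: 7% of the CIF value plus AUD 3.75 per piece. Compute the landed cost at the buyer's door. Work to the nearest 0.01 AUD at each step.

FCA: the seller delivers export-cleared goods to the carrier; the buyer bears costs from that point.
Already in the invoice (seller's account under FCA): inland to port — exclude.
CIF value = FCA price + origin terminal + freight + insurance = 370053.13 + 361.42 + 6662.21 + 326.61 = 377403.37
Ad valorem component: 377403.37 × 7% = 26418.24
Specific component: 20223 × 3.75 = 75836.25
Import duty = 26418.24 + 75836.25 = 102254.49
Buyer bears: origin terminal 361.42 + freight 6662.21 + insurance 326.61 + brokerage 353.33 + delivery 756.18 + duty 102254.49 = 110714.24
Landed cost = invoice 370053.13 + 110714.24 = 480767.37

Total landed cost: AUD 480767.37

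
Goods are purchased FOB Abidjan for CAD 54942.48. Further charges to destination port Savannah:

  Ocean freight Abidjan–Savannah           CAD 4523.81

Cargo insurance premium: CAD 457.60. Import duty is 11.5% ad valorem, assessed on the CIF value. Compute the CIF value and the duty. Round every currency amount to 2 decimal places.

CIF = FOB price + freight + insurance
CIF = 54942.48 + 4523.81 + 457.60 = 59923.89
Import duty = 59923.89 × 11.5% = 6891.25

CIF value: CAD 59923.89; import duty: CAD 6891.25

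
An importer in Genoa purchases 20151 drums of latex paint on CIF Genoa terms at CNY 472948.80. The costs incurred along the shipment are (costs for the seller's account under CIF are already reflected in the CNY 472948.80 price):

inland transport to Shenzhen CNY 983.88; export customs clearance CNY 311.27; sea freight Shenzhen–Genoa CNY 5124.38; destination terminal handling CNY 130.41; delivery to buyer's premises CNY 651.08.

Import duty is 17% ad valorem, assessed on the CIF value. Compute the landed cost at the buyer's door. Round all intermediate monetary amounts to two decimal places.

CIF: the seller pays costs through ocean freight and marine insurance to the destination port.
Already in the invoice (seller's account under CIF): inland to port, export clearance, freight — exclude.
The CIF price already equals the CIF value: 472948.80
Import duty = 472948.80 × 17% = 80401.30
Buyer bears: destination terminal 130.41 + delivery 651.08 + duty 80401.30 = 81182.79
Landed cost = invoice 472948.80 + 81182.79 = 554131.59

Total landed cost: CNY 554131.59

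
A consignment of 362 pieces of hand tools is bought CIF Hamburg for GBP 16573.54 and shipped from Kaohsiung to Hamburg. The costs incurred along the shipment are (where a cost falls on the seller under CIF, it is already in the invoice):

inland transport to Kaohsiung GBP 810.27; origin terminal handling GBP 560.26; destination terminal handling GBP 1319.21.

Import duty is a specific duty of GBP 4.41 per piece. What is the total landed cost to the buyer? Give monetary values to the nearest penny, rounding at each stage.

CIF: the seller pays costs through ocean freight and marine insurance to the destination port.
Already in the invoice (seller's account under CIF): inland to port, origin terminal — exclude.
The CIF price already equals the CIF value: 16573.54
Import duty = 362 × 4.41 = 1596.42
Buyer bears: destination terminal 1319.21 + duty 1596.42 = 2915.63
Landed cost = invoice 16573.54 + 2915.63 = 19489.17

Total landed cost: GBP 19489.17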